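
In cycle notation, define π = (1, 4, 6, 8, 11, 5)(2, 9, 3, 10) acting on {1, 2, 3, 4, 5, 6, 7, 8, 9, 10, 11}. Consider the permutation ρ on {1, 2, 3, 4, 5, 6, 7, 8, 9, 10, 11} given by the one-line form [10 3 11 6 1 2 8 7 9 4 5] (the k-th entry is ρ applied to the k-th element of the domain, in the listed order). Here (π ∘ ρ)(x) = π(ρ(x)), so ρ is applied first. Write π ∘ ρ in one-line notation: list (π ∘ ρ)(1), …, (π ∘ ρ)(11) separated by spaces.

(π ∘ ρ)(x) = π(ρ(x)). Computing each image: π(ρ(1)) = π(10) = 2, π(ρ(2)) = π(3) = 10, π(ρ(3)) = π(11) = 5, π(ρ(4)) = π(6) = 8, π(ρ(5)) = π(1) = 4, π(ρ(6)) = π(2) = 9, π(ρ(7)) = π(8) = 11, π(ρ(8)) = π(7) = 7, π(ρ(9)) = π(9) = 3, π(ρ(10)) = π(4) = 6, π(ρ(11)) = π(5) = 1.
Hence π ∘ ρ = [2 10 5 8 4 9 11 7 3 6 1].

2 10 5 8 4 9 11 7 3 6 1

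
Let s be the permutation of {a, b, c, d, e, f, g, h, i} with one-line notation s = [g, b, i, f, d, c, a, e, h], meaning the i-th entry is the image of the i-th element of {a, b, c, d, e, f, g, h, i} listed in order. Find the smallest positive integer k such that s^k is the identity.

6

The disjoint-cycle form of s has cycle lengths 6, 2, 1.
Since disjoint cycles commute, ord(s) = lcm(6, 2) = 6.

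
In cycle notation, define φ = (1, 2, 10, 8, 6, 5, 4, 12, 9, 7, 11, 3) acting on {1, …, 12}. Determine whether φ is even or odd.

odd

The cycle lengths are 12.
A cycle of length ℓ contributes ℓ−1 transpositions, so φ is a product of 11 transpositions — odd.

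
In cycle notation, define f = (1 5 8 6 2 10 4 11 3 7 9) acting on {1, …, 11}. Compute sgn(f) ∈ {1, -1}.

1

The cycle lengths are 11.
A cycle of length ℓ contributes ℓ−1 transpositions, so f is a product of 10 transpositions — even.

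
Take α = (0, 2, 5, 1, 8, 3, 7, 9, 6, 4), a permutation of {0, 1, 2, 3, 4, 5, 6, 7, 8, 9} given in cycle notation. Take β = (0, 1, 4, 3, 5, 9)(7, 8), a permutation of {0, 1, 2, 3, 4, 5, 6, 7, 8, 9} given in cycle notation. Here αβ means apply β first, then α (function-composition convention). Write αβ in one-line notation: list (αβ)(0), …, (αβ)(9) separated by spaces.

8 0 5 1 7 6 4 3 9 2

(αβ)(x) = α(β(x)). Computing each image: α(β(0)) = α(1) = 8, α(β(1)) = α(4) = 0, α(β(2)) = α(2) = 5, α(β(3)) = α(5) = 1, α(β(4)) = α(3) = 7, α(β(5)) = α(9) = 6, α(β(6)) = α(6) = 4, α(β(7)) = α(8) = 3, α(β(8)) = α(7) = 9, α(β(9)) = α(0) = 2.
Hence αβ = [8 0 5 1 7 6 4 3 9 2].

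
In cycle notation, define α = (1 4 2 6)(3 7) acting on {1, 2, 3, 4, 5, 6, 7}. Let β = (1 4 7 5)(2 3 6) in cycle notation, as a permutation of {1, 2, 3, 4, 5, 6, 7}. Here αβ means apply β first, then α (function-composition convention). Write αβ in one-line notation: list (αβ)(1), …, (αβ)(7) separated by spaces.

For each element, apply β then α: 1 → 4 → 2; 2 → 3 → 7; 3 → 6 → 1; 4 → 7 → 3; 5 → 1 → 4; 6 → 2 → 6; 7 → 5 → 5.
So αβ in one-line form is 2 7 1 3 4 6 5.

2 7 1 3 4 6 5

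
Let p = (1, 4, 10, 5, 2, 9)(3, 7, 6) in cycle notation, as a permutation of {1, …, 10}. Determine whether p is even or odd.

The cycle lengths are 6, 3, 1.
A cycle is odd iff its length is even; p has 1 even-length cycle, so sgn(p) = (−1)^1 and p is odd.

odd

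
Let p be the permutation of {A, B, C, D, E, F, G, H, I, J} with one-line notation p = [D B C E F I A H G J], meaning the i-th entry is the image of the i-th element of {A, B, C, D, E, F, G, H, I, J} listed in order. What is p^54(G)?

G

Tracing G → A → … returns to G after 6 steps, so G lies in a 6-cycle (A D E F I G).
Since the cycle has length 6, p^54 acts on it the same as p^0 (54 mod 6 = 0).
So p^54(G) = G.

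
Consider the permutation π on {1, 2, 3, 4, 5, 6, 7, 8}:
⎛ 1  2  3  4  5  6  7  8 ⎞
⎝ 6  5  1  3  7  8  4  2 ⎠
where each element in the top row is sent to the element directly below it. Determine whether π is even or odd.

odd

In disjoint-cycle form the cycle lengths are 8.
A cycle is odd iff its length is even; π has 1 even-length cycle, so sgn(π) = (−1)^1 and π is odd.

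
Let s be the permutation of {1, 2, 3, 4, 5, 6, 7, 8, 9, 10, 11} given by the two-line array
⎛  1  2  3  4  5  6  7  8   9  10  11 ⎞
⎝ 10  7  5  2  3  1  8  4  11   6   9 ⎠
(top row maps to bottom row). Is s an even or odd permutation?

In disjoint-cycle form the cycle lengths are 4, 3, 2, 2.
A cycle is odd iff its length is even; s has 3 even-length cycles, so sgn(s) = (−1)^3 and s is odd.

odd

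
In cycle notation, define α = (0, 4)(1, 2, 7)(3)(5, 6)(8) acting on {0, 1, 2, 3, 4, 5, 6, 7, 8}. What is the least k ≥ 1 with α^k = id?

The disjoint cycles have lengths 3, 2, 2, 1, 1.
Since disjoint cycles commute, ord(α) = lcm(3, 2, 2) = 6.

6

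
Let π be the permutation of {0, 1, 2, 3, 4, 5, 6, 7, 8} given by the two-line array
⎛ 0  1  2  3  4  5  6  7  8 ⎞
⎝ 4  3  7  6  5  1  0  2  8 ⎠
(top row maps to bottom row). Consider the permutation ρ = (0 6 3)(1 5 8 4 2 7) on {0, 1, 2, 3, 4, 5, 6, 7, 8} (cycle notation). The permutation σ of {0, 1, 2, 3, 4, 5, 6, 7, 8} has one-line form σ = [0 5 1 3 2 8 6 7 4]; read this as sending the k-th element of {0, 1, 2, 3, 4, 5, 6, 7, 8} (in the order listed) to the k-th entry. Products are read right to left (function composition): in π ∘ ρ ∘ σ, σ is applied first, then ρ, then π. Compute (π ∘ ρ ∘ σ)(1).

8

Chase 1: σ(1) = 5; ρ(5) = 8; π(8) = 8. Hence (π ∘ ρ ∘ σ)(1) = 8.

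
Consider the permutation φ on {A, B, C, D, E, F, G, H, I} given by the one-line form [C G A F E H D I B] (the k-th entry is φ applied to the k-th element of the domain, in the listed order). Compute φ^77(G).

B

Tracing G → D → … returns to G after 6 steps, so G lies in a 6-cycle (B G D F H I).
Since the cycle has length 6, φ^77 acts on it the same as φ^5 (77 mod 6 = 5).
Stepping 5 places around the cycle: G → D → F → H → I → B.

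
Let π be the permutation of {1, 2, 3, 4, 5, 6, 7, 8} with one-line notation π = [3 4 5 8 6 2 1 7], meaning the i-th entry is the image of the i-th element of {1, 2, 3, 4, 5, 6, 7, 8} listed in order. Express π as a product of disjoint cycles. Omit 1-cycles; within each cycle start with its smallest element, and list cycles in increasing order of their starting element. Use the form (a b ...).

(1 3 5 6 2 4 8 7)

Start at 1 and follow images: 1 → 3 → 5 → 6 → 2 → 4 → 8 → 7 → 1, giving the cycle (1 3 5 6 2 4 8 7).
Continuing from each remaining unvisited element yields (1 3 5 6 2 4 8 7).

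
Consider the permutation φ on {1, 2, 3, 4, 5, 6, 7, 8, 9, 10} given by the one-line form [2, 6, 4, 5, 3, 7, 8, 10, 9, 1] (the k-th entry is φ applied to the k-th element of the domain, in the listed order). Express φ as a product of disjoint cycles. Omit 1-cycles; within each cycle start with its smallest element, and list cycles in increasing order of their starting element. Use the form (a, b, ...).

Iterating φ from 1 gives 1 → 2 → 6 → 7 → 8 → 10 → 1; that is the 6-cycle (1, 2, 6, 7, 8, 10).
Repeating from the next unused element and collecting all non-trivial cycles gives (1, 2, 6, 7, 8, 10)(3, 4, 5).

(1, 2, 6, 7, 8, 10)(3, 4, 5)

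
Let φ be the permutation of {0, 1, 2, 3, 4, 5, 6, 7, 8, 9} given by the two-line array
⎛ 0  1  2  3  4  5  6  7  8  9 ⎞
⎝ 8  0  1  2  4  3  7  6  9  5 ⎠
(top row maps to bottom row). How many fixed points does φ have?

The fixed points (elements with φ(x) = x) are {4}, so there is 1.

1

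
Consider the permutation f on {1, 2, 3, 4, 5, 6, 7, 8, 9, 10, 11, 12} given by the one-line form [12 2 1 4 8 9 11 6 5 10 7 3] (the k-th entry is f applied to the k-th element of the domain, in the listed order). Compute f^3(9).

6

Tracing 9 → 5 → … returns to 9 after 4 steps, so 9 lies in a 4-cycle (5 8 6 9).
Stepping 3 places around the cycle: 9 → 5 → 8 → 6.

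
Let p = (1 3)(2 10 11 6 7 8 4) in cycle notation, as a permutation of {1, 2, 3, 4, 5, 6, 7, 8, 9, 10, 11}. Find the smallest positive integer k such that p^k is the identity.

14

The cycle type of p is (7, 2, 1, 1).
The order is lcm(7, 2) = 14.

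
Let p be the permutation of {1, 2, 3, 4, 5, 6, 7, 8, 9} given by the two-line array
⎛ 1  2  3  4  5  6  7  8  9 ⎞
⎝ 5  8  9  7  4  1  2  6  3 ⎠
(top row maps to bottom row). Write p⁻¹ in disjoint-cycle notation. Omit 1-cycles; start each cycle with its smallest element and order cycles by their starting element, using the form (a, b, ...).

(1, 6, 8, 2, 7, 4, 5)(3, 9)

The cycle decomposition of p is (1, 5, 4, 7, 2, 8, 6)(3, 9).
The inverse reverses every cycle; in canonical form, p⁻¹ = (1, 6, 8, 2, 7, 4, 5)(3, 9).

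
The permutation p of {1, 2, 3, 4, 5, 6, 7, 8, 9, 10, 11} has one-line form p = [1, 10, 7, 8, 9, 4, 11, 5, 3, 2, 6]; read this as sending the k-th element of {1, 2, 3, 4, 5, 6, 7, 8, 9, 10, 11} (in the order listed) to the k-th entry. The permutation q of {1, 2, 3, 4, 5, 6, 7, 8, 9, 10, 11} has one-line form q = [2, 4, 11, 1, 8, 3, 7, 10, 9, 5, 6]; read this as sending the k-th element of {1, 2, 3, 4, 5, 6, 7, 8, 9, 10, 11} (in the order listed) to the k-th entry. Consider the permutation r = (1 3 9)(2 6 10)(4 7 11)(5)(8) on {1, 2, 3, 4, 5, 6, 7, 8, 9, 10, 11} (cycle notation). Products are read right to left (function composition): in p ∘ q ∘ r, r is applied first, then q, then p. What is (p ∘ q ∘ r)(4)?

Chase 4: r(4) = 7; q(7) = 7; p(7) = 11. Hence (p ∘ q ∘ r)(4) = 11.

11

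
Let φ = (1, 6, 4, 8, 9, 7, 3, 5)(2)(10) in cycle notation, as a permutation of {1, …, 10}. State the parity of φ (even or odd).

The cycle lengths are 8, 1, 1.
A cycle is odd iff its length is even; φ has 1 even-length cycle, so sgn(φ) = (−1)^1 and φ is odd.

odd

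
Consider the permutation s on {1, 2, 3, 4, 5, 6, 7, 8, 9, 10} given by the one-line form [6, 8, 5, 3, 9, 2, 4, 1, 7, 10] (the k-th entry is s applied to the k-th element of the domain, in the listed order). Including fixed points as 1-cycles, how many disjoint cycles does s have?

The cycle decomposition is (1 6 2 8)(3 5 9 7 4)(10), which has 3 cycles (counting 1-cycles).

3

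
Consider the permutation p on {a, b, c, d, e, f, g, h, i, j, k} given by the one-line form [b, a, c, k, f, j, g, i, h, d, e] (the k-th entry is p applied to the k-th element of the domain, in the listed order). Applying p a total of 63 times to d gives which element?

Tracing d → k → … returns to d after 5 steps, so d lies in a 5-cycle (d, k, e, f, j).
On a 5-cycle, p^5 is the identity, so p^63 = p^3 there (63 ≡ 3 mod 5).
Advancing 3 steps from d: d → k → e → f.

f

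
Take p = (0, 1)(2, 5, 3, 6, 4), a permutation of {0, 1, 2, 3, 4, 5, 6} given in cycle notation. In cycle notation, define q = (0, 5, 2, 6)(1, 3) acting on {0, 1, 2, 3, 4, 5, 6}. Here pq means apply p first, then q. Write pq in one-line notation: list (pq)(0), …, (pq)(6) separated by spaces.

For each element, apply p then q: 0 → 1 → 3; 1 → 0 → 5; 2 → 5 → 2; 3 → 6 → 0; 4 → 2 → 6; 5 → 3 → 1; 6 → 4 → 4.
So pq in one-line form is 3 5 2 0 6 1 4.

3 5 2 0 6 1 4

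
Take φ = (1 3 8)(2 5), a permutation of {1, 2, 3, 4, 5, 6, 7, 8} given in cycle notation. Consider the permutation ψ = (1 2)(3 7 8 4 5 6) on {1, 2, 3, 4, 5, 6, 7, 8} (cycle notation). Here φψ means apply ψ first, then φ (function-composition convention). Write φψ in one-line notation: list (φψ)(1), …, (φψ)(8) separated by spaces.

5 3 7 2 6 8 1 4

Chase each element through ψ then φ: 1 → 2 → 5; 2 → 1 → 3; 3 → 7 → 7; 4 → 5 → 2; 5 → 6 → 6; 6 → 3 → 8; 7 → 8 → 1; 8 → 4 → 4.
Collecting the images, φψ = [5 3 7 2 6 8 1 4].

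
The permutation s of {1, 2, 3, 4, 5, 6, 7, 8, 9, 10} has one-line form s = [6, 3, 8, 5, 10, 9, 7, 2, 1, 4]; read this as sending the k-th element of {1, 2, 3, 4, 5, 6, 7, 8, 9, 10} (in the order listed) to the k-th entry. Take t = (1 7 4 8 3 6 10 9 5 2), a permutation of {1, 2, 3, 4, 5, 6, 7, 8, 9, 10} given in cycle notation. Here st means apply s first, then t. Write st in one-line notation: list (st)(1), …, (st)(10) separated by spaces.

(st)(x) = t(s(x)). Computing each image: t(s(1)) = t(6) = 10, t(s(2)) = t(3) = 6, t(s(3)) = t(8) = 3, t(s(4)) = t(5) = 2, t(s(5)) = t(10) = 9, t(s(6)) = t(9) = 5, t(s(7)) = t(7) = 4, t(s(8)) = t(2) = 1, t(s(9)) = t(1) = 7, t(s(10)) = t(4) = 8.
Hence st = [10 6 3 2 9 5 4 1 7 8].

10 6 3 2 9 5 4 1 7 8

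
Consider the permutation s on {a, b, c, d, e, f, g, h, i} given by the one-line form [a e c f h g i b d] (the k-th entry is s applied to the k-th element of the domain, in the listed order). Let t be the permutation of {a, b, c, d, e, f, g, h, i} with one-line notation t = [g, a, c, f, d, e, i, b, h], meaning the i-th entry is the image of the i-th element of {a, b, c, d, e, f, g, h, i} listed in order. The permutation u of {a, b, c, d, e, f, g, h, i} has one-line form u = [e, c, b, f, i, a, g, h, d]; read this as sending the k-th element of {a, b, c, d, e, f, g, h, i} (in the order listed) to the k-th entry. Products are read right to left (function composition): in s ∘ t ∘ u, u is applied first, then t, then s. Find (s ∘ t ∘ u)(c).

Apply the permutations in order: u(c) = b, then t(b) = a, then s(a) = a. So (s ∘ t ∘ u)(c) = a.

a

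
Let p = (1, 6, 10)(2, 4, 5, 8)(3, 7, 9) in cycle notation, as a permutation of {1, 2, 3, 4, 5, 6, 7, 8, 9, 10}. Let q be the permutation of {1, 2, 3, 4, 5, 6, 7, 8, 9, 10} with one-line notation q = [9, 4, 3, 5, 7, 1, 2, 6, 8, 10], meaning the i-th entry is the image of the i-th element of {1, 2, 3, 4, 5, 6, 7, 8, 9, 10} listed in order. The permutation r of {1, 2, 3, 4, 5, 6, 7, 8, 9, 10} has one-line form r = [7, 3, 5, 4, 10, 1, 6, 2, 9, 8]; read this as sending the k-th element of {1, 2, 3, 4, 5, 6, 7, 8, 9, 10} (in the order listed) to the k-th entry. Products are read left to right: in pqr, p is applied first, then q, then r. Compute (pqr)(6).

8

Apply the permutations in order: p(6) = 10, then q(10) = 10, then r(10) = 8. So (pqr)(6) = 8.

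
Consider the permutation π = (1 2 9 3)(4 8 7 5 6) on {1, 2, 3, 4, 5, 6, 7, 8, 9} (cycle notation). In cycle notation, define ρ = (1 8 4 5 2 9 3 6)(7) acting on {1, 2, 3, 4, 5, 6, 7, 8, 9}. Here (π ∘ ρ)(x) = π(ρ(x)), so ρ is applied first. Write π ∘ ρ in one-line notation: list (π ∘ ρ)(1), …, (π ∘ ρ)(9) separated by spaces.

For each element, apply ρ then π: 1 → 8 → 7; 2 → 9 → 3; 3 → 6 → 4; 4 → 5 → 6; 5 → 2 → 9; 6 → 1 → 2; 7 → 7 → 5; 8 → 4 → 8; 9 → 3 → 1.
Collecting the images, π ∘ ρ = [7 3 4 6 9 2 5 8 1].

7 3 4 6 9 2 5 8 1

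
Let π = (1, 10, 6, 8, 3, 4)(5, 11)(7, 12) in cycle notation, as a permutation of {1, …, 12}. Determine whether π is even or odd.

odd

The cycle lengths are 6, 2, 2, 1, 1.
A cycle of length ℓ contributes ℓ−1 transpositions, so π is a product of 5 + 1 + 1 = 7 transpositions — odd.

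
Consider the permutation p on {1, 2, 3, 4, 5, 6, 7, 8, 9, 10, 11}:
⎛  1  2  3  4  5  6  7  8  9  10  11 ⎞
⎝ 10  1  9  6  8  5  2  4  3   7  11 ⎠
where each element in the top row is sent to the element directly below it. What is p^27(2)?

7

Tracing 2 → 1 → … returns to 2 after 4 steps, so 2 lies in a 4-cycle (1 10 7 2).
On a 4-cycle, p^4 is the identity, so p^27 = p^3 there (27 ≡ 3 mod 4).
Advancing 3 steps from 2: 2 → 1 → 10 → 7.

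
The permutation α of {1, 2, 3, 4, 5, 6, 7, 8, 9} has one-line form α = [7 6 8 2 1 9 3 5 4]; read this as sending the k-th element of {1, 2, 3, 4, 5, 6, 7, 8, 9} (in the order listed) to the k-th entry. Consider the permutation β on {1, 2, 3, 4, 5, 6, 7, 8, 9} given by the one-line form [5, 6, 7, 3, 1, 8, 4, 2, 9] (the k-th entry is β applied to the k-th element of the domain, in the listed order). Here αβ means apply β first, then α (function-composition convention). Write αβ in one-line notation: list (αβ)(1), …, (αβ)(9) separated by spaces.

1 9 3 8 7 5 2 6 4

(αβ)(x) = α(β(x)). Computing each image: α(β(1)) = α(5) = 1, α(β(2)) = α(6) = 9, α(β(3)) = α(7) = 3, α(β(4)) = α(3) = 8, α(β(5)) = α(1) = 7, α(β(6)) = α(8) = 5, α(β(7)) = α(4) = 2, α(β(8)) = α(2) = 6, α(β(9)) = α(9) = 4.
Hence αβ = [1 9 3 8 7 5 2 6 4].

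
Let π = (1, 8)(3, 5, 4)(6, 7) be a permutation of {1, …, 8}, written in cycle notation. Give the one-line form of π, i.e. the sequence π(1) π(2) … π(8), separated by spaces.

Each element maps to the next entry in its cycle (wrapping to the front): 1↦8, 2↦2, 3↦5, 4↦3, 5↦4, 6↦7, 7↦6, 8↦1.
So the one-line form is 8 2 5 3 4 7 6 1.

8 2 5 3 4 7 6 1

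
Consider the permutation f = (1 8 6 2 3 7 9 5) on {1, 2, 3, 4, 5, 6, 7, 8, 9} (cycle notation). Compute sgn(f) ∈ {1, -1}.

-1

The cycle lengths are 8, 1.
A cycle of length ℓ contributes ℓ−1 transpositions, so f is a product of 7 transpositions — odd.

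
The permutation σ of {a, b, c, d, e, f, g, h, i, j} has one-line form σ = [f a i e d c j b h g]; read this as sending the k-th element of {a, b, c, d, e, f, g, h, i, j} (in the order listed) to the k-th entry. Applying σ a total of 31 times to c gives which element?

Tracing c → i → … returns to c after 6 steps, so c lies in a 6-cycle (a, f, c, i, h, b).
On a 6-cycle, σ^6 is the identity, so σ^31 = σ^1 there (31 ≡ 1 mod 6).
Stepping 1 place around the cycle: c → i.

i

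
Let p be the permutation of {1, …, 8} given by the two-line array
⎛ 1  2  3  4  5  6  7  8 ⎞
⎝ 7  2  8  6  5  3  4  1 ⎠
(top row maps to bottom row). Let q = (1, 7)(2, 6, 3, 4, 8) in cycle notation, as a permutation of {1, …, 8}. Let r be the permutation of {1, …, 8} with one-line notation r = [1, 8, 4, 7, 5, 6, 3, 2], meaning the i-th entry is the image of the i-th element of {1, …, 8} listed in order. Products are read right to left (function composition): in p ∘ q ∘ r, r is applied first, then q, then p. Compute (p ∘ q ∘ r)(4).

7

Chase 4: r(4) = 7; q(7) = 1; p(1) = 7. Hence (p ∘ q ∘ r)(4) = 7.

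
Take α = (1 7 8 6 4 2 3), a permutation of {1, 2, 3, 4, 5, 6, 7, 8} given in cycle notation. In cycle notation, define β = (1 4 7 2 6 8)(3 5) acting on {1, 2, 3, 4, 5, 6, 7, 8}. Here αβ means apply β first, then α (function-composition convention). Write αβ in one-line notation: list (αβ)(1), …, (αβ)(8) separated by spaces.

2 4 5 8 1 6 3 7

For each element, apply β then α: 1 → 4 → 2; 2 → 6 → 4; 3 → 5 → 5; 4 → 7 → 8; 5 → 3 → 1; 6 → 8 → 6; 7 → 2 → 3; 8 → 1 → 7.
So αβ in one-line form is 2 4 5 8 1 6 3 7.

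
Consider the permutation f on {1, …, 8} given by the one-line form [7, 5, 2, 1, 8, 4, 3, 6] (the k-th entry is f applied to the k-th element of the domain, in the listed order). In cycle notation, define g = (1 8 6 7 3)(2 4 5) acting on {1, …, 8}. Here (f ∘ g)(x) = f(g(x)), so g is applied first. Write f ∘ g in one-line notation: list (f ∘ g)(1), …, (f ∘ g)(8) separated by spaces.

6 1 7 8 5 3 2 4

Chase each element through g then f: 1 → 8 → 6; 2 → 4 → 1; 3 → 1 → 7; 4 → 5 → 8; 5 → 2 → 5; 6 → 7 → 3; 7 → 3 → 2; 8 → 6 → 4.
Collecting the images, f ∘ g = [6 1 7 8 5 3 2 4].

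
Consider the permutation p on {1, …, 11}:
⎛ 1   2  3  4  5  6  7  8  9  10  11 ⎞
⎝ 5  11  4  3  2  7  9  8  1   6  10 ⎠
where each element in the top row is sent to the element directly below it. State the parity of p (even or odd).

In disjoint-cycle form the cycle lengths are 8, 2, 1.
A cycle of length ℓ contributes ℓ−1 transpositions, so p is a product of 7 + 1 = 8 transpositions — even.

even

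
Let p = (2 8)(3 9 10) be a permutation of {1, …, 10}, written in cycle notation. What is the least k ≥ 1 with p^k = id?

The cycle type of p is (3, 2, 1, 1, 1, 1, 1).
Since disjoint cycles commute, ord(p) = lcm(3, 2) = 6.

6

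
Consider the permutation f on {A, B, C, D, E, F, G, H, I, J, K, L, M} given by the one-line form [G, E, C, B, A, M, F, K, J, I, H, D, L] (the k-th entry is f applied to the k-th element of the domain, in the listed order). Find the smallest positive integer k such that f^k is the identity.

Writing f as disjoint cycles, the cycle lengths are 8, 2, 2, 1.
The order of f is the least common multiple of its cycle lengths: lcm(8, 2, 2) = 8.

8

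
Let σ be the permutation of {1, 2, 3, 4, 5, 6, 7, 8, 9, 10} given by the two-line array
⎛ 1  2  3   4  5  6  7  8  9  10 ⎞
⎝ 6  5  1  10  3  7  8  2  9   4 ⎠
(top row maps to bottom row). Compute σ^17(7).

Tracing 7 → 8 → … returns to 7 after 7 steps, so 7 lies in a 7-cycle (1, 6, 7, 8, 2, 5, 3).
Since the cycle has length 7, σ^17 acts on it the same as σ^3 (17 mod 7 = 3).
Stepping 3 places around the cycle: 7 → 8 → 2 → 5.

5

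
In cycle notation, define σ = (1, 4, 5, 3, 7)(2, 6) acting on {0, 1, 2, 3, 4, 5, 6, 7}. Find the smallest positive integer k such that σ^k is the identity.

10

The disjoint cycles have lengths 5, 2, 1.
The order of σ is the least common multiple of its cycle lengths: lcm(5, 2) = 10.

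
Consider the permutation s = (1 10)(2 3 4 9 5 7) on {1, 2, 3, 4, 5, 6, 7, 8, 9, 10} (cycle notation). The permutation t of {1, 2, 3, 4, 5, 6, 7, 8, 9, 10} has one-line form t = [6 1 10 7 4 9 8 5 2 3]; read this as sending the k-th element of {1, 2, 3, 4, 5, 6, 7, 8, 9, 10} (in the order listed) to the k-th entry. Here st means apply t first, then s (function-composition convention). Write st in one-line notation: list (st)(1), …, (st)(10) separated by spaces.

6 10 1 2 9 5 8 7 3 4

(st)(x) = s(t(x)). Computing each image: s(t(1)) = s(6) = 6, s(t(2)) = s(1) = 10, s(t(3)) = s(10) = 1, s(t(4)) = s(7) = 2, s(t(5)) = s(4) = 9, s(t(6)) = s(9) = 5, s(t(7)) = s(8) = 8, s(t(8)) = s(5) = 7, s(t(9)) = s(2) = 3, s(t(10)) = s(3) = 4.
Hence st = [6 10 1 2 9 5 8 7 3 4].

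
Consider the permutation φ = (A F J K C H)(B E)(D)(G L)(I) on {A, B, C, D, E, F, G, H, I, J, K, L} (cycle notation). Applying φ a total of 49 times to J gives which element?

K

J lies in the 6-cycle (A F J K C H).
On a 6-cycle, φ^6 is the identity, so φ^49 = φ^1 there (49 ≡ 1 mod 6).
Stepping 1 place around the cycle: J → K.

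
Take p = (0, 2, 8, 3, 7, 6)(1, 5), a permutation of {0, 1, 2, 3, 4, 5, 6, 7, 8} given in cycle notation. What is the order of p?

6

The disjoint cycles have lengths 6, 2, 1.
The order is lcm(6, 2) = 6.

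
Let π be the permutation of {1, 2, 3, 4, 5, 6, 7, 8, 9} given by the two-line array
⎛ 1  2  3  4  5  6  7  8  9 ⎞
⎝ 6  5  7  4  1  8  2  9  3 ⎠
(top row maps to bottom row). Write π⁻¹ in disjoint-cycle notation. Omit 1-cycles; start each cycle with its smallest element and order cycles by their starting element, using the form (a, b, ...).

(1, 5, 2, 7, 3, 9, 8, 6)

First write π in disjoint cycles: (1, 6, 8, 9, 3, 7, 2, 5).
Reversing each cycle (and rotating so the smallest element leads) gives π⁻¹ = (1, 5, 2, 7, 3, 9, 8, 6).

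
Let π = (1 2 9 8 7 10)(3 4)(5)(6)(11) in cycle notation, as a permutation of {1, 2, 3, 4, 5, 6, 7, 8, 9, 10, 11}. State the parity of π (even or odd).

even

The cycle lengths are 6, 2, 1, 1, 1.
A cycle of length ℓ contributes ℓ−1 transpositions, so π is a product of 5 + 1 = 6 transpositions — even.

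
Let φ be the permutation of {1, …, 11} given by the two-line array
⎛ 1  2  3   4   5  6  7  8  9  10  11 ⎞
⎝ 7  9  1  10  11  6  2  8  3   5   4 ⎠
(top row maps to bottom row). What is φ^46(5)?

Tracing 5 → 11 → … returns to 5 after 4 steps, so 5 lies in a 4-cycle (4 10 5 11).
Since the cycle has length 4, φ^46 acts on it the same as φ^2 (46 mod 4 = 2).
Stepping 2 places around the cycle: 5 → 11 → 4.

4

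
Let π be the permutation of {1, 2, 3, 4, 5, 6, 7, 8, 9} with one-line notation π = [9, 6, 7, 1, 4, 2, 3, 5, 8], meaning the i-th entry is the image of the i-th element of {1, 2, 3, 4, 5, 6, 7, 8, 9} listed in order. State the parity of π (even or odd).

even

In disjoint-cycle form the cycle lengths are 5, 2, 2.
A cycle is odd iff its length is even; π has 2 even-length cycles, so sgn(π) = (−1)^2 and π is even.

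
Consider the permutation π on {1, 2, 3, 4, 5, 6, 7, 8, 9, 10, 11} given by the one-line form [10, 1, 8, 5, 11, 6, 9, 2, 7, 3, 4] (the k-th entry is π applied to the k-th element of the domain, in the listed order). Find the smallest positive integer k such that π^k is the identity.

30

Decomposing into disjoint cycles gives cycle lengths 5, 3, 2, 1.
The order is lcm(5, 3, 2) = 30.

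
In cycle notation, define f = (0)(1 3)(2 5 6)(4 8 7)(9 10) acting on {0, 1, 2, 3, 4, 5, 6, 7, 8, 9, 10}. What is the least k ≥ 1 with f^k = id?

The cycle type of f is (3, 3, 2, 2, 1).
The order is lcm(3, 3, 2, 2) = 6.

6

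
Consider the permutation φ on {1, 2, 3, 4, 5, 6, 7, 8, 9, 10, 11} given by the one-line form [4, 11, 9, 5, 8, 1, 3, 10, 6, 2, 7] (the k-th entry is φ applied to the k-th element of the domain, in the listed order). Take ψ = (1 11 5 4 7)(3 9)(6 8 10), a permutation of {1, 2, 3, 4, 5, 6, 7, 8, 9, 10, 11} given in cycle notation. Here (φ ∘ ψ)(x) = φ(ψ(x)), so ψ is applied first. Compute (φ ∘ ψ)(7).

4

First apply ψ: ψ(7) = 1, then φ(1) = 4. Thus (φ ∘ ψ)(7) = 4.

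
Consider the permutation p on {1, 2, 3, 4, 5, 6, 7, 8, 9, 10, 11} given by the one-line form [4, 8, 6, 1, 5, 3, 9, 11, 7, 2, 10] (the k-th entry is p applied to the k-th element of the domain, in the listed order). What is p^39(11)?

Tracing 11 → 10 → … returns to 11 after 4 steps, so 11 lies in a 4-cycle (2, 8, 11, 10).
Powers repeat with period 4 on this cycle, and 39 mod 4 = 3, so p^39(11) = p^3(11).
Advancing 3 steps from 11: 11 → 10 → 2 → 8.

8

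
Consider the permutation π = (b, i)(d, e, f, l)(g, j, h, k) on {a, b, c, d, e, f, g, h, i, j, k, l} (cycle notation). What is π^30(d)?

f

d lies in the 4-cycle (d, e, f, l).
Powers repeat with period 4 on this cycle, and 30 mod 4 = 2, so π^30(d) = π^2(d).
Advancing 2 steps from d: d → e → f.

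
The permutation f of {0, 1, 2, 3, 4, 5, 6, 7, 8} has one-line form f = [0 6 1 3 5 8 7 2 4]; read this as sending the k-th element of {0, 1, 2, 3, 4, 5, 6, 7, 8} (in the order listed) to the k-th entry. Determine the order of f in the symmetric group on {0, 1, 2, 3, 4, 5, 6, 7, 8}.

12

Decomposing into disjoint cycles gives cycle lengths 4, 3, 1, 1.
Since disjoint cycles commute, ord(f) = lcm(4, 3) = 12.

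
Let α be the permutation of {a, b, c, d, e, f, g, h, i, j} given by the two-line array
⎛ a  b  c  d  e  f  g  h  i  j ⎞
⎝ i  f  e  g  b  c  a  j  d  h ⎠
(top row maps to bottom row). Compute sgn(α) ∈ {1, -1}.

-1

In disjoint-cycle form the cycle lengths are 4, 4, 2.
A cycle is odd iff its length is even; α has 3 even-length cycles, so sgn(α) = (−1)^3 and α is odd.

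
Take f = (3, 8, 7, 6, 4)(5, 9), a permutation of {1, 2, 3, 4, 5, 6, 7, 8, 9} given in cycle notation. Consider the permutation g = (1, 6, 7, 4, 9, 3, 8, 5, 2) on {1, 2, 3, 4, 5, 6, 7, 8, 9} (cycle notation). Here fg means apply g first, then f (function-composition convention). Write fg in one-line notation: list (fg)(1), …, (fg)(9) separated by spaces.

4 1 7 5 2 6 3 9 8

For each element, apply g then f: 1 → 6 → 4; 2 → 1 → 1; 3 → 8 → 7; 4 → 9 → 5; 5 → 2 → 2; 6 → 7 → 6; 7 → 4 → 3; 8 → 5 → 9; 9 → 3 → 8.
So fg in one-line form is 4 1 7 5 2 6 3 9 8.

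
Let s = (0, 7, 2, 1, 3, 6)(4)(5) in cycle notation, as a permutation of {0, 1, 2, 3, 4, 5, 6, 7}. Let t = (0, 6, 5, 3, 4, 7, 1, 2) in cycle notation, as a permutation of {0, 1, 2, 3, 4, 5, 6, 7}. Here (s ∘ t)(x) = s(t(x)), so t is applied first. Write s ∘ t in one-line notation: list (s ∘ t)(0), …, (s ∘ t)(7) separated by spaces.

0 1 7 4 2 6 5 3

(s ∘ t)(x) = s(t(x)). Computing each image: s(t(0)) = s(6) = 0, s(t(1)) = s(2) = 1, s(t(2)) = s(0) = 7, s(t(3)) = s(4) = 4, s(t(4)) = s(7) = 2, s(t(5)) = s(3) = 6, s(t(6)) = s(5) = 5, s(t(7)) = s(1) = 3.
Hence s ∘ t = [0 1 7 4 2 6 5 3].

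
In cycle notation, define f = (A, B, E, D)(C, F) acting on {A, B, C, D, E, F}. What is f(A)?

A appears in (A, B, E, D); the next entry (wrapping around) is B.

B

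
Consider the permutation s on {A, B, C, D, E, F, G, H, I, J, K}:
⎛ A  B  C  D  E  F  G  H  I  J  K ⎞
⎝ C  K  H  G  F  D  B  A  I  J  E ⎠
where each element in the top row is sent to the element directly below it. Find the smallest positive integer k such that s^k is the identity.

6

Writing s as disjoint cycles, the cycle lengths are 6, 3, 1, 1.
Since disjoint cycles commute, ord(s) = lcm(6, 3) = 6.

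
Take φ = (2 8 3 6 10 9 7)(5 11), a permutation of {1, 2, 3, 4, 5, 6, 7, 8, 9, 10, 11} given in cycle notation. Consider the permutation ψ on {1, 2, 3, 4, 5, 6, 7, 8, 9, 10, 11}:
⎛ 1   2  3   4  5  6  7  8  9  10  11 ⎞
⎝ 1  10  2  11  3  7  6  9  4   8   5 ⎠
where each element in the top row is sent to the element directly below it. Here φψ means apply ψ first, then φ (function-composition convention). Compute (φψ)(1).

1

(φψ)(1) = φ(ψ(1)). ψ(1) = 1, then φ(1) = 1. So (φψ)(1) = 1.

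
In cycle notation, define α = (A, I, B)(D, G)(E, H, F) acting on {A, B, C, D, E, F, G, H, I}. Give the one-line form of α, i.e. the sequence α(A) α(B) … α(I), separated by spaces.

I A C G H E D F B

Each element maps to the next entry in its cycle (wrapping to the front): A↦I, B↦A, C↦C, D↦G, E↦H, F↦E, G↦D, H↦F, I↦B.
Listing these in domain order gives I A C G H E D F B.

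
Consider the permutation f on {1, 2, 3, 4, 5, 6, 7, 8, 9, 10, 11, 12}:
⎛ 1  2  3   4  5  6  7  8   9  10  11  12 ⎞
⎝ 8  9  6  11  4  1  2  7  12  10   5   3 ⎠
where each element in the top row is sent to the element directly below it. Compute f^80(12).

12

Tracing 12 → 3 → … returns to 12 after 8 steps, so 12 lies in an 8-cycle (1, 8, 7, 2, 9, 12, 3, 6).
Powers repeat with period 8 on this cycle, and 80 mod 8 = 0, so f^80(12) = f^0(12).
So f^80(12) = 12.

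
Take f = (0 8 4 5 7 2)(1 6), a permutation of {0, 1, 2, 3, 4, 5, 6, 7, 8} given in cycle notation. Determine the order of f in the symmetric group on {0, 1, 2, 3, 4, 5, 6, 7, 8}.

6

The disjoint cycles have lengths 6, 2, 1.
The order is lcm(6, 2) = 6.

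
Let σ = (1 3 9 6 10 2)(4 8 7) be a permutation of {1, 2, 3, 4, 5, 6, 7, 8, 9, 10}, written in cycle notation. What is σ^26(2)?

2 lies in the 6-cycle (1 3 9 6 10 2).
Powers repeat with period 6 on this cycle, and 26 mod 6 = 2, so σ^26(2) = σ^2(2).
Advancing 2 steps from 2: 2 → 1 → 3.

3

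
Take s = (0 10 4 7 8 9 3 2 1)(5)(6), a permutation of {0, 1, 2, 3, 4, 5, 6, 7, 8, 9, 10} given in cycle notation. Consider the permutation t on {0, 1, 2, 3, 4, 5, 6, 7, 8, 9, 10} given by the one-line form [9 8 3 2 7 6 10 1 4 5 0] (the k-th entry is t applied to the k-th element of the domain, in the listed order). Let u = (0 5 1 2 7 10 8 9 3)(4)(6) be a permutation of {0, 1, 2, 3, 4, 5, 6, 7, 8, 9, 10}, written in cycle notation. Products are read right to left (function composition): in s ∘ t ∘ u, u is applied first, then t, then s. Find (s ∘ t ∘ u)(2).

0

Chase 2: u(2) = 7; t(7) = 1; s(1) = 0. Hence (s ∘ t ∘ u)(2) = 0.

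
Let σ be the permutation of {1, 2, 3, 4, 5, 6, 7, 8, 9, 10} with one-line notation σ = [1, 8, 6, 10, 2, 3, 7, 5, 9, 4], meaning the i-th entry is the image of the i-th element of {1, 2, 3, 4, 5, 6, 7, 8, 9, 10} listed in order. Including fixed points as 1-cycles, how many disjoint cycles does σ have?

The cycle decomposition is (1)(2 8 5)(3 6)(4 10)(7)(9), which has 6 cycles (counting 1-cycles).

6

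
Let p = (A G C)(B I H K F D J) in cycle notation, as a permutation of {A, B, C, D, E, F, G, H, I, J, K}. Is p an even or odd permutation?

The cycle lengths are 7, 3, 1.
A cycle is odd iff its length is even; p has 0 even-length cycles, so sgn(p) = (−1)^0 and p is even.

even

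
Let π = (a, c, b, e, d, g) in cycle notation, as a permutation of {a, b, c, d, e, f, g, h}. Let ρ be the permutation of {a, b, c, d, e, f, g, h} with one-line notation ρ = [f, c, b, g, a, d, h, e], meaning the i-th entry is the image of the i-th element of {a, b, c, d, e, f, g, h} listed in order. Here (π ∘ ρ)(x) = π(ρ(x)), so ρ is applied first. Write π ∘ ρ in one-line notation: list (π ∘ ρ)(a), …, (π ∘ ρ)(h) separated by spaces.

f b e a c g h d

(π ∘ ρ)(x) = π(ρ(x)). Computing each image: π(ρ(a)) = π(f) = f, π(ρ(b)) = π(c) = b, π(ρ(c)) = π(b) = e, π(ρ(d)) = π(g) = a, π(ρ(e)) = π(a) = c, π(ρ(f)) = π(d) = g, π(ρ(g)) = π(h) = h, π(ρ(h)) = π(e) = d.
Hence π ∘ ρ = [f b e a c g h d].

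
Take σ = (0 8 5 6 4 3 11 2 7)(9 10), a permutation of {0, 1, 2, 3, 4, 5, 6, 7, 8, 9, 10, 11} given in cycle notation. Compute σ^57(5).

5 lies in the 9-cycle (0 8 5 6 4 3 11 2 7).
On a 9-cycle, σ^9 is the identity, so σ^57 = σ^3 there (57 ≡ 3 mod 9).
Stepping 3 places around the cycle: 5 → 6 → 4 → 3.

3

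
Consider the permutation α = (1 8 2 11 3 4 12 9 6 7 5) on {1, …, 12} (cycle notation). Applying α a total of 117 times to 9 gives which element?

11

9 lies in the 11-cycle (1 8 2 11 3 4 12 9 6 7 5).
Since the cycle has length 11, α^117 acts on it the same as α^7 (117 mod 11 = 7).
Stepping 7 places around the cycle: 9 → 6 → 7 → 5 → 1 → 8 → 2 → 11.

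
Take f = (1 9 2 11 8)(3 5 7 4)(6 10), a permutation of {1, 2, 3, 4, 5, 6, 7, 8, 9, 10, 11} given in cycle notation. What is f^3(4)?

7

4 lies in the 4-cycle (3 5 7 4).
Stepping 3 places around the cycle: 4 → 3 → 5 → 7.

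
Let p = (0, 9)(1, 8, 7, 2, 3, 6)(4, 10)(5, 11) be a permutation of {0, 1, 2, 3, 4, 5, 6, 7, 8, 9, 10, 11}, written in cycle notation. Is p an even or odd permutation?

The cycle lengths are 6, 2, 2, 2.
A cycle is odd iff its length is even; p has 4 even-length cycles, so sgn(p) = (−1)^4 and p is even.

even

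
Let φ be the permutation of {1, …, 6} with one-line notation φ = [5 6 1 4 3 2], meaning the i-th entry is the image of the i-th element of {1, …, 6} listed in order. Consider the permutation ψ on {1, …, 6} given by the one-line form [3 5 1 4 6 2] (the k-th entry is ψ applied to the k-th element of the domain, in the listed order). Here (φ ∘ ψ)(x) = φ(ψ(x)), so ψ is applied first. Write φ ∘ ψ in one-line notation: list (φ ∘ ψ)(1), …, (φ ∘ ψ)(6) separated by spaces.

1 3 5 4 2 6

For each element, apply ψ then φ: 1 → 3 → 1; 2 → 5 → 3; 3 → 1 → 5; 4 → 4 → 4; 5 → 6 → 2; 6 → 2 → 6.
Collecting the images, φ ∘ ψ = [1 3 5 4 2 6].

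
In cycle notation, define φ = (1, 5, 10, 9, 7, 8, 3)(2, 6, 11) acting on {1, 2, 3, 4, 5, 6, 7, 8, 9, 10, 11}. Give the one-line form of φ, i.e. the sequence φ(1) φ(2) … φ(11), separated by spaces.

5 6 1 4 10 11 8 3 7 9 2

Each element maps to the next entry in its cycle (wrapping to the front): 1↦5, 2↦6, 3↦1, 4↦4, 5↦10, 6↦11, 7↦8, 8↦3, 9↦7, 10↦9, 11↦2.
Listing these in domain order gives 5 6 1 4 10 11 8 3 7 9 2.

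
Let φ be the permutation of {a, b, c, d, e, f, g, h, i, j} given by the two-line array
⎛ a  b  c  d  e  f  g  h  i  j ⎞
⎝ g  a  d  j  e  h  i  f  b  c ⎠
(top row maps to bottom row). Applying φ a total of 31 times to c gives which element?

d

Tracing c → d → … returns to c after 3 steps, so c lies in a 3-cycle (c d j).
On a 3-cycle, φ^3 is the identity, so φ^31 = φ^1 there (31 ≡ 1 mod 3).
Advancing 1 step from c: c → d.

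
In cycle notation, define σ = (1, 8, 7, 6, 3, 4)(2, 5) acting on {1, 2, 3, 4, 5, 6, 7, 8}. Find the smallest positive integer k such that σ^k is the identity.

The cycle type of σ is (6, 2).
The order of σ is the least common multiple of its cycle lengths: lcm(6, 2) = 6.

6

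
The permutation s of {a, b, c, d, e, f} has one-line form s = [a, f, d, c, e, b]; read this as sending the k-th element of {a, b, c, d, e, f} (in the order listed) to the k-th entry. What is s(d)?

d is element number 4 of the domain, and entry number 4 of the one-line form is c, so s(d) = c.

c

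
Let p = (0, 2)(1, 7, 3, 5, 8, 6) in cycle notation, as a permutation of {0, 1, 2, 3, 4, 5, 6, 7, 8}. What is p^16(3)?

1

3 lies in the 6-cycle (1, 7, 3, 5, 8, 6).
Since the cycle has length 6, p^16 acts on it the same as p^4 (16 mod 6 = 4).
Advancing 4 steps from 3: 3 → 5 → 8 → 6 → 1.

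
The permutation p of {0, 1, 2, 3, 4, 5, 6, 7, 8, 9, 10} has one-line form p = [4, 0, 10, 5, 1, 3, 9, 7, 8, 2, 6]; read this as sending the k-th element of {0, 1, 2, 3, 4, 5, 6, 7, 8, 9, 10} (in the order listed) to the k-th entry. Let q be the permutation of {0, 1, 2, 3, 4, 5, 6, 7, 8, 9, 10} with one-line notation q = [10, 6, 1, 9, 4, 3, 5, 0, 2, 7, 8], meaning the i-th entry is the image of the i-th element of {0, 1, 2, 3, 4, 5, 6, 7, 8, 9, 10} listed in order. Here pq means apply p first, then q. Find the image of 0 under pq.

4

First apply p: p(0) = 4, then q(4) = 4. Thus (pq)(0) = 4.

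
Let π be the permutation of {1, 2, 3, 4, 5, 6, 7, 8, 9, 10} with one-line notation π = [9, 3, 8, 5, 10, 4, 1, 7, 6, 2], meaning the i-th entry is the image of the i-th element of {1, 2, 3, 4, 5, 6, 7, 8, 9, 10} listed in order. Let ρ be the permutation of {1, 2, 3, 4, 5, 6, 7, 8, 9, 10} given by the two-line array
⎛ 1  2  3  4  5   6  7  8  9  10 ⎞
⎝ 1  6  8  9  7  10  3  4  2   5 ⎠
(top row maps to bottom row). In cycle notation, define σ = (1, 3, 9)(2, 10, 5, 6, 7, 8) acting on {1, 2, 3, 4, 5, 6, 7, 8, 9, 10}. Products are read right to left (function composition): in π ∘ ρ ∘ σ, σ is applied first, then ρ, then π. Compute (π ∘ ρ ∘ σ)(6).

Apply the permutations in order: σ(6) = 7, then ρ(7) = 3, then π(3) = 8. So (π ∘ ρ ∘ σ)(6) = 8.

8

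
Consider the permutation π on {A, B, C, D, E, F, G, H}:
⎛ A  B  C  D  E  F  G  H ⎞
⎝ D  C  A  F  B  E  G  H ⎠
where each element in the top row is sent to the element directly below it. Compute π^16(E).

D

Tracing E → B → … returns to E after 6 steps, so E lies in a 6-cycle (A D F E B C).
Powers repeat with period 6 on this cycle, and 16 mod 6 = 4, so π^16(E) = π^4(E).
Advancing 4 steps from E: E → B → C → A → D.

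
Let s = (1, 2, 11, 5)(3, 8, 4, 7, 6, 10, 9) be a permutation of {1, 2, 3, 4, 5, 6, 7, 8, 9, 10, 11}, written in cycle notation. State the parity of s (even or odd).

odd

The cycle lengths are 7, 4.
A cycle of length ℓ contributes ℓ−1 transpositions, so s is a product of 6 + 3 = 9 transpositions — odd.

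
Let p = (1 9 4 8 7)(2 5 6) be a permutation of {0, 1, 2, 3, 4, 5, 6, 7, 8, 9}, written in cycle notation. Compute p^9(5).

5

5 lies in the 3-cycle (2 5 6).
Since the cycle has length 3, p^9 acts on it the same as p^0 (9 mod 3 = 0).
So p^9(5) = 5.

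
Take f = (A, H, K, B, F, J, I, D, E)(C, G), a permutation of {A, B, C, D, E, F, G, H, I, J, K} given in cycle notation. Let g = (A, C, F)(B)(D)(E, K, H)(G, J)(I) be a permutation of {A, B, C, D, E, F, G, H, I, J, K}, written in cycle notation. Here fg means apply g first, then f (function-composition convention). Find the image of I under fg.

D

g(I) = I, then f(I) = D; composing gives (fg)(I) = D.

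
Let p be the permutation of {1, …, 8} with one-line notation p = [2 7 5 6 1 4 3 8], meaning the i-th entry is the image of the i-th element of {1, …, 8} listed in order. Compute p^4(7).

Tracing 7 → 3 → … returns to 7 after 5 steps, so 7 lies in a 5-cycle (1 2 7 3 5).
Stepping 4 places around the cycle: 7 → 3 → 5 → 1 → 2.

2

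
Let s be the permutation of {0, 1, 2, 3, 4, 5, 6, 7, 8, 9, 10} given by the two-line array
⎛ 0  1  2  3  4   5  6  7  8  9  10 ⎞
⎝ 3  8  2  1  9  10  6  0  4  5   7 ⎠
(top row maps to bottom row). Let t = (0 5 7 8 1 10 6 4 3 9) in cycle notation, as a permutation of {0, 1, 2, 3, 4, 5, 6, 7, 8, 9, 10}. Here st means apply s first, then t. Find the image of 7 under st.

5

s(7) = 0, then t(0) = 5; composing gives (st)(7) = 5.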